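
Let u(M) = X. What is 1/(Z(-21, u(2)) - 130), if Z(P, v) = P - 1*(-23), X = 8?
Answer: -1/128 ≈ -0.0078125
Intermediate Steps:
u(M) = 8
Z(P, v) = 23 + P (Z(P, v) = P + 23 = 23 + P)
1/(Z(-21, u(2)) - 130) = 1/((23 - 21) - 130) = 1/(2 - 130) = 1/(-128) = -1/128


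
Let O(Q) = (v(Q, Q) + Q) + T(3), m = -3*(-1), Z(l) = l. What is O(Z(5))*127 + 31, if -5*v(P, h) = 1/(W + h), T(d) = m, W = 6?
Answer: 57458/55 ≈ 1044.7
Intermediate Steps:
m = 3
T(d) = 3
v(P, h) = -1/(5*(6 + h))
O(Q) = 3 + Q - 1/(30 + 5*Q) (O(Q) = (-1/(30 + 5*Q) + Q) + 3 = (Q - 1/(30 + 5*Q)) + 3 = 3 + Q - 1/(30 + 5*Q))
O(Z(5))*127 + 31 = ((-1/5 + (3 + 5)*(6 + 5))/(6 + 5))*127 + 31 = ((-1/5 + 8*11)/11)*127 + 31 = ((-1/5 + 88)/11)*127 + 31 = ((1/11)*(439/5))*127 + 31 = (439/55)*127 + 31 = 55753/55 + 31 = 57458/55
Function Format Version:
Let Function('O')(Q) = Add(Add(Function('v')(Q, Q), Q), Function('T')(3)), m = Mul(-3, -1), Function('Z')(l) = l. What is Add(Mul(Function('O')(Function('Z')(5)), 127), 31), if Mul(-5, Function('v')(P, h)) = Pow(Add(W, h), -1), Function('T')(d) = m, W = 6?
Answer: Rational(57458, 55) ≈ 1044.7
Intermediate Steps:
m = 3
Function('T')(d) = 3
Function('v')(P, h) = Mul(Rational(-1, 5), Pow(Add(6, h), -1))
Function('O')(Q) = Add(3, Q, Mul(-1, Pow(Add(30, Mul(5, Q)), -1))) (Function('O')(Q) = Add(Add(Mul(-1, Pow(Add(30, Mul(5, Q)), -1)), Q), 3) = Add(Add(Q, Mul(-1, Pow(Add(30, Mul(5, Q)), -1))), 3) = Add(3, Q, Mul(-1, Pow(Add(30, Mul(5, Q)), -1))))
Add(Mul(Function('O')(Function('Z')(5)), 127), 31) = Add(Mul(Mul(Pow(Add(6, 5), -1), Add(Rational(-1, 5), Mul(Add(3, 5), Add(6, 5)))), 127), 31) = Add(Mul(Mul(Pow(11, -1), Add(Rational(-1, 5), Mul(8, 11))), 127), 31) = Add(Mul(Mul(Rational(1, 11), Add(Rational(-1, 5), 88)), 127), 31) = Add(Mul(Mul(Rational(1, 11), Rational(439, 5)), 127), 31) = Add(Mul(Rational(439, 55), 127), 31) = Add(Rational(55753, 55), 31) = Rational(57458, 55)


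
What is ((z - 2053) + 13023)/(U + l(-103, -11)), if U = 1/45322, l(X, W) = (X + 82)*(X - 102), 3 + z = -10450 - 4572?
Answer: -183780710/195111211 ≈ -0.94193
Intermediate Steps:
z = -15025 (z = -3 + (-10450 - 4572) = -3 - 15022 = -15025)
l(X, W) = (-102 + X)*(82 + X) (l(X, W) = (82 + X)*(-102 + X) = (-102 + X)*(82 + X))
U = 1/45322 ≈ 2.2064e-5
((z - 2053) + 13023)/(U + l(-103, -11)) = ((-15025 - 2053) + 13023)/(1/45322 + (-8364 + (-103)**2 - 20*(-103))) = (-17078 + 13023)/(1/45322 + (-8364 + 10609 + 2060)) = -4055/(1/45322 + 4305) = -4055/195111211/45322 = -4055*45322/195111211 = -183780710/195111211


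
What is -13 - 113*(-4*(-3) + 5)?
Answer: -1934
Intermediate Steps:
-13 - 113*(-4*(-3) + 5) = -13 - 113*(12 + 5) = -13 - 113*17 = -13 - 1921 = -1934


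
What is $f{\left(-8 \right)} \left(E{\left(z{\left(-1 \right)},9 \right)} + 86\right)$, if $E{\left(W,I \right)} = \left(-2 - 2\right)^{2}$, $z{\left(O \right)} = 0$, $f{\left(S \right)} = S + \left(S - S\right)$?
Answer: $-816$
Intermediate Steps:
$f{\left(S \right)} = S$ ($f{\left(S \right)} = S + 0 = S$)
$E{\left(W,I \right)} = 16$ ($E{\left(W,I \right)} = \left(-4\right)^{2} = 16$)
$f{\left(-8 \right)} \left(E{\left(z{\left(-1 \right)},9 \right)} + 86\right) = - 8 \left(16 + 86\right) = \left(-8\right) 102 = -816$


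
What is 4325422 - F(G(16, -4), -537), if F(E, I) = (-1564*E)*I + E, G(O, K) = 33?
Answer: -23390255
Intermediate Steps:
F(E, I) = E - 1564*E*I (F(E, I) = -1564*E*I + E = E - 1564*E*I)
4325422 - F(G(16, -4), -537) = 4325422 - 33*(1 - 1564*(-537)) = 4325422 - 33*(1 + 839868) = 4325422 - 33*839869 = 4325422 - 1*27715677 = 4325422 - 27715677 = -23390255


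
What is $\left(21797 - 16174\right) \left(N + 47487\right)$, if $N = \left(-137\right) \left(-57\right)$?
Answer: $310929408$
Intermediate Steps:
$N = 7809$
$\left(21797 - 16174\right) \left(N + 47487\right) = \left(21797 - 16174\right) \left(7809 + 47487\right) = 5623 \cdot 55296 = 310929408$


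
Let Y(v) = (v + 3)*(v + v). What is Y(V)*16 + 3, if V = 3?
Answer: 579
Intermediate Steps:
Y(v) = 2*v*(3 + v) (Y(v) = (3 + v)*(2*v) = 2*v*(3 + v))
Y(V)*16 + 3 = (2*3*(3 + 3))*16 + 3 = (2*3*6)*16 + 3 = 36*16 + 3 = 576 + 3 = 579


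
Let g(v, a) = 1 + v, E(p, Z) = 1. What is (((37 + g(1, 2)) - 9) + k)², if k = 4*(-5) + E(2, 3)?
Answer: 121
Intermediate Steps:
k = -19 (k = 4*(-5) + 1 = -20 + 1 = -19)
(((37 + g(1, 2)) - 9) + k)² = (((37 + (1 + 1)) - 9) - 19)² = (((37 + 2) - 9) - 19)² = ((39 - 9) - 19)² = (30 - 19)² = 11² = 121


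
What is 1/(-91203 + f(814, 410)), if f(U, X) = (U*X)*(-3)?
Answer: -1/1092423 ≈ -9.1540e-7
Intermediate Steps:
f(U, X) = -3*U*X
1/(-91203 + f(814, 410)) = 1/(-91203 - 3*814*410) = 1/(-91203 - 1001220) = 1/(-1092423) = -1/1092423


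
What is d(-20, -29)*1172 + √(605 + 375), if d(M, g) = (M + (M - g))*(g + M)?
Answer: 631708 + 14*√5 ≈ 6.3174e+5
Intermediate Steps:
d(M, g) = (M + g)*(-g + 2*M) (d(M, g) = (-g + 2*M)*(M + g) = (M + g)*(-g + 2*M))
d(-20, -29)*1172 + √(605 + 375) = (-1*(-29)² + 2*(-20)² - 20*(-29))*1172 + √(605 + 375) = (-1*841 + 2*400 + 580)*1172 + √980 = (-841 + 800 + 580)*1172 + 14*√5 = 539*1172 + 14*√5 = 631708 + 14*√5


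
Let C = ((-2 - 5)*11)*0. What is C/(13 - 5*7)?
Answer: 0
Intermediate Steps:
C = 0 (C = -7*11*0 = -77*0 = 0)
C/(13 - 5*7) = 0/(13 - 5*7) = 0/(13 - 35) = 0/(-22) = 0*(-1/22) = 0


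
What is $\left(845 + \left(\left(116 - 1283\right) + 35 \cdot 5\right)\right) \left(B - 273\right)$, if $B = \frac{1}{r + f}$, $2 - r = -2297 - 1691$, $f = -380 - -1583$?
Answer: $\frac{69466712}{1731} \approx 40131.0$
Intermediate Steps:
$f = 1203$ ($f = -380 + 1583 = 1203$)
$r = 3990$ ($r = 2 - \left(-2297 - 1691\right) = 2 - -3988 = 2 + 3988 = 3990$)
$B = \frac{1}{5193}$ ($B = \frac{1}{3990 + 1203} = \frac{1}{5193} \approx 0.00019257$)
$\left(845 + \left(\left(116 - 1283\right) + 35 \cdot 5\right)\right) \left(B - 273\right) = \left(845 + \left(\left(116 - 1283\right) + 35 \cdot 5\right)\right) \left(\frac{1}{5193} - 273\right) = \left(845 + \left(-1167 + 175\right)\right) \left(- \frac{1417688}{5193}\right) = \left(845 - 992\right) \left(- \frac{1417688}{5193}\right) = \left(-147\right) \left(- \frac{1417688}{5193}\right) = \frac{69466712}{1731}$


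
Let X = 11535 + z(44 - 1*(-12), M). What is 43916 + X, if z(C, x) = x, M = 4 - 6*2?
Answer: 55443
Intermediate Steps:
M = -8 (M = 4 - 12 = -8)
X = 11527 (X = 11535 - 8 = 11527)
43916 + X = 43916 + 11527 = 55443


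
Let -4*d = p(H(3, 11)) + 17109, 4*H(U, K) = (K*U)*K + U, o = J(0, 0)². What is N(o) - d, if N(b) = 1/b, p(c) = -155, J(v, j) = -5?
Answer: 211927/50 ≈ 4238.5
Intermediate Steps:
o = 25 (o = (-5)² = 25)
H(U, K) = U/4 + U*K²/4 (H(U, K) = ((K*U)*K + U)/4 = (U*K² + U)/4 = (U + U*K²)/4 = U/4 + U*K²/4)
d = -8477/2 (d = -(-155 + 17109)/4 = -¼*16954 = -8477/2 ≈ -4238.5)
N(o) - d = 1/25 - 1*(-8477/2) = 1/25 + 8477/2 = 211927/50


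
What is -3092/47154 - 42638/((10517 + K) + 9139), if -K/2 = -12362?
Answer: -536943803/523173630 ≈ -1.0263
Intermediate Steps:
K = 24724 (K = -2*(-12362) = 24724)
-3092/47154 - 42638/((10517 + K) + 9139) = -3092/47154 - 42638/((10517 + 24724) + 9139) = -3092*1/47154 - 42638/(35241 + 9139) = -1546/23577 - 42638/44380 = -1546/23577 - 42638*1/44380 = -1546/23577 - 21319/22190 = -536943803/523173630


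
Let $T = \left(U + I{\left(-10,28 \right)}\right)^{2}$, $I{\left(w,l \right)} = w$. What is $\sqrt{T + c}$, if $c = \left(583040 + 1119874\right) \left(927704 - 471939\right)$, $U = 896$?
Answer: $\sqrt{776129384206} \approx 8.8098 \cdot 10^{5}$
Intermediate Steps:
$T = 784996$ ($T = \left(896 - 10\right)^{2} = 886^{2} = 784996$)
$c = 776128599210$ ($c = 1702914 \cdot 455765 = 776128599210$)
$\sqrt{T + c} = \sqrt{784996 + 776128599210} = \sqrt{776129384206}$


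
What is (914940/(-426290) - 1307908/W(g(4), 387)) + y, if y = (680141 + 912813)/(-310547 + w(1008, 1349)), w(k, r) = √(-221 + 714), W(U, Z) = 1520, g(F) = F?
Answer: -338901768527818498477/390556099137314580 - 796477*√493/48219719358 ≈ -867.74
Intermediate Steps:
w(k, r) = √493
y = 1592954/(-310547 + √493) (y = (680141 + 912813)/(-310547 + √493) = 1592954/(-310547 + √493) ≈ -5.1299)
(914940/(-426290) - 1307908/W(g(4), 387)) + y = (914940/(-426290) - 1307908/1520) + (-247343542919/48219719358 - 796477*√493/48219719358) = (914940*(-1/426290) - 1307908*1/1520) + (-247343542919/48219719358 - 796477*√493/48219719358) = (-91494/42629 - 326977/380) + (-247343542919/48219719358 - 796477*√493/48219719358) = -13973470253/16199020 + (-247343542919/48219719358 - 796477*√493/48219719358) = -338901768527818498477/390556099137314580 - 796477*√493/48219719358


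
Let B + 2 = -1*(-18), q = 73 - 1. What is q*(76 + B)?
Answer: 6624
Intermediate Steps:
q = 72
B = 16 (B = -2 - 1*(-18) = -2 + 18 = 16)
q*(76 + B) = 72*(76 + 16) = 72*92 = 6624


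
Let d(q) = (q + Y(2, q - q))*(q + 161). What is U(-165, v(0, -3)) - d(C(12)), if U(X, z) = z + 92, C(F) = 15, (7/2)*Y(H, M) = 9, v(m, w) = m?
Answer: -21004/7 ≈ -3000.6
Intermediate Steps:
Y(H, M) = 18/7 (Y(H, M) = (2/7)*9 = 18/7)
U(X, z) = 92 + z
d(q) = (161 + q)*(18/7 + q) (d(q) = (q + 18/7)*(q + 161) = (18/7 + q)*(161 + q) = (161 + q)*(18/7 + q))
U(-165, v(0, -3)) - d(C(12)) = (92 + 0) - (414 + 15² + (1145/7)*15) = 92 - (414 + 225 + 17175/7) = 92 - 1*21648/7 = 92 - 21648/7 = -21004/7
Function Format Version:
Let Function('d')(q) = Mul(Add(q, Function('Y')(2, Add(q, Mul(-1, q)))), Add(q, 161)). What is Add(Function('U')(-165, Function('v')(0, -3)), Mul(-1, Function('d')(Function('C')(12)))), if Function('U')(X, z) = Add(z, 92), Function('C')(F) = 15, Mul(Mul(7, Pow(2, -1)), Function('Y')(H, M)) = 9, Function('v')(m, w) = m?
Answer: Rational(-21004, 7) ≈ -3000.6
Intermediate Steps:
Function('Y')(H, M) = Rational(18, 7) (Function('Y')(H, M) = Mul(Rational(2, 7), 9) = Rational(18, 7))
Function('U')(X, z) = Add(92, z)
Function('d')(q) = Mul(Add(161, q), Add(Rational(18, 7), q)) (Function('d')(q) = Mul(Add(q, Rational(18, 7)), Add(q, 161)) = Mul(Add(Rational(18, 7), q), Add(161, q)) = Mul(Add(161, q), Add(Rational(18, 7), q)))
Add(Function('U')(-165, Function('v')(0, -3)), Mul(-1, Function('d')(Function('C')(12)))) = Add(Add(92, 0), Mul(-1, Add(414, Pow(15, 2), Mul(Rational(1145, 7), 15)))) = Add(92, Mul(-1, Add(414, 225, Rational(17175, 7)))) = Add(92, Mul(-1, Rational(21648, 7))) = Add(92, Rational(-21648, 7)) = Rational(-21004, 7)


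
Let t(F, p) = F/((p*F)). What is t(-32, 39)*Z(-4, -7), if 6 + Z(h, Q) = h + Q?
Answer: -17/39 ≈ -0.43590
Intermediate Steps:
t(F, p) = 1/p (t(F, p) = F/((F*p)) = F*(1/(F*p)) = 1/p)
Z(h, Q) = -6 + Q + h (Z(h, Q) = -6 + (h + Q) = -6 + (Q + h) = -6 + Q + h)
t(-32, 39)*Z(-4, -7) = (-6 - 7 - 4)/39 = (1/39)*(-17) = -17/39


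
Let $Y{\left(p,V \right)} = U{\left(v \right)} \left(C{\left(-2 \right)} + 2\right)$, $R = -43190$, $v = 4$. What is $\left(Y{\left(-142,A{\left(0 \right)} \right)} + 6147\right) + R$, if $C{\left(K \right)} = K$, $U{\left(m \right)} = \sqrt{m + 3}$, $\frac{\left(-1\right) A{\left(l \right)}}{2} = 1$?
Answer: $-37043$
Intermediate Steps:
$A{\left(l \right)} = -2$ ($A{\left(l \right)} = \left(-2\right) 1 = -2$)
$U{\left(m \right)} = \sqrt{3 + m}$
$Y{\left(p,V \right)} = 0$ ($Y{\left(p,V \right)} = \sqrt{3 + 4} \left(-2 + 2\right) = \sqrt{7} \cdot 0 = 0$)
$\left(Y{\left(-142,A{\left(0 \right)} \right)} + 6147\right) + R = \left(0 + 6147\right) - 43190 = 6147 - 43190 = -37043$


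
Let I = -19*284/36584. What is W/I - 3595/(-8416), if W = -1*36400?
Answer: 2801812440055/11353184 ≈ 2.4679e+5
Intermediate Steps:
W = -36400
I = -1349/9146 (I = -5396*1/36584 = -1349/9146 ≈ -0.14750)
W/I - 3595/(-8416) = -36400/(-1349/9146) - 3595/(-8416) = -36400*(-9146/1349) - 3595*(-1/8416) = 332914400/1349 + 3595/8416 = 2801812440055/11353184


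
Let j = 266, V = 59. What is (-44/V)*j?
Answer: -11704/59 ≈ -198.37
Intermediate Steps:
(-44/V)*j = -44/59*266 = -11704/59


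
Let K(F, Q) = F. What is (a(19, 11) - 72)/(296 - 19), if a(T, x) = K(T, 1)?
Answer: -53/277 ≈ -0.19134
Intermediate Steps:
a(T, x) = T
(a(19, 11) - 72)/(296 - 19) = (19 - 72)/(296 - 19) = -53/277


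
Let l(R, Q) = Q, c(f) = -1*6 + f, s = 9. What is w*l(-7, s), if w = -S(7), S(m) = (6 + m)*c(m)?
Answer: -117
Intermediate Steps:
c(f) = -6 + f
S(m) = (-6 + m)*(6 + m) (S(m) = (6 + m)*(-6 + m) = (-6 + m)*(6 + m))
w = -13 (w = -(-36 + 7**2) = -(-36 + 49) = -1*13 = -13)
w*l(-7, s) = -13*9 = -117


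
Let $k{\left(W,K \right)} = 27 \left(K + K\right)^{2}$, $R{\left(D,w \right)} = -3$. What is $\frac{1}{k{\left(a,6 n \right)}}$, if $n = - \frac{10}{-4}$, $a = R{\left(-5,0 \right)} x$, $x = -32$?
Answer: $\frac{1}{24300} \approx 4.1152 \cdot 10^{-5}$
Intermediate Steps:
$a = 96$ ($a = \left(-3\right) \left(-32\right) = 96$)
$n = \frac{5}{2}$ ($n = \left(-10\right) \left(- \frac{1}{4}\right) = \frac{5}{2} \approx 2.5$)
$k{\left(W,K \right)} = 108 K^{2}$ ($k{\left(W,K \right)} = 27 \left(2 K\right)^{2} = 27 \cdot 4 K^{2} = 108 K^{2}$)
$\frac{1}{k{\left(a,6 n \right)}} = \frac{1}{108 \left(6 \cdot \frac{5}{2}\right)^{2}} = \frac{1}{108 \cdot 15^{2}} = \frac{1}{108 \cdot 225} = \frac{1}{24300}$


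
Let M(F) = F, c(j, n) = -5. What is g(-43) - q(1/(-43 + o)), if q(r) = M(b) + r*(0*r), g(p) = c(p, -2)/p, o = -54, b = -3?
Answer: 134/43 ≈ 3.1163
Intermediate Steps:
g(p) = -5/p
q(r) = -3 (q(r) = -3 + r*(0*r) = -3 + r*0 = -3 + 0 = -3)
g(-43) - q(1/(-43 + o)) = -5/(-43) - 1*(-3) = -5*(-1/43) + 3 = 5/43 + 3 = 134/43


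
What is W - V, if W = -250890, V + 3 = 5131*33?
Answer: -420210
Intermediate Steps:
V = 169320 (V = -3 + 5131*33 = -3 + 169323 = 169320)
W - V = -250890 - 1*169320 = -250890 - 169320 = -420210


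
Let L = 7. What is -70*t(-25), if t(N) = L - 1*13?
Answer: 420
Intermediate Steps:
t(N) = -6 (t(N) = 7 - 1*13 = 7 - 13 = -6)
-70*t(-25) = -70*(-6) = 420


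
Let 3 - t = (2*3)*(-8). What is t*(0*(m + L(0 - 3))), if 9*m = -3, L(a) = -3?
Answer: 0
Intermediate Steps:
m = -1/3 (m = (1/9)*(-3) = -1/3 ≈ -0.33333)
t = 51 (t = 3 - 2*3*(-8) = 3 - 6*(-8) = 3 - 1*(-48) = 3 + 48 = 51)
t*(0*(m + L(0 - 3))) = 51*(0*(-1/3 - 3)) = 51*(0*(-10/3)) = 51*0 = 0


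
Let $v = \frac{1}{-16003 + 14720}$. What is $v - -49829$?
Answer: $\frac{63930606}{1283} \approx 49829.0$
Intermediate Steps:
$v = - \frac{1}{1283}$ ($v = \frac{1}{-1283} = - \frac{1}{1283} \approx -0.00077942$)
$v - -49829 = - \frac{1}{1283} - -49829 = - \frac{1}{1283} + 49829 = \frac{63930606}{1283}$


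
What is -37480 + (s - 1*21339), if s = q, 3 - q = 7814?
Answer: -66630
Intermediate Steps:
q = -7811 (q = 3 - 1*7814 = 3 - 7814 = -7811)
s = -7811
-37480 + (s - 1*21339) = -37480 + (-7811 - 1*21339) = -37480 + (-7811 - 21339) = -37480 - 29150 = -66630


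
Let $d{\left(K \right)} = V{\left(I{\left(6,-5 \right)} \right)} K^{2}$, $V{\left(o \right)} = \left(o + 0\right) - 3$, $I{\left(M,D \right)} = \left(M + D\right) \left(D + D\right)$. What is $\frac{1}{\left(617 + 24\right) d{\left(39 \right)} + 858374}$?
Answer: $- \frac{1}{11816119} \approx -8.463 \cdot 10^{-8}$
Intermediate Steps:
$I{\left(M,D \right)} = 2 D \left(D + M\right)$ ($I{\left(M,D \right)} = \left(D + M\right) 2 D = 2 D \left(D + M\right)$)
$V{\left(o \right)} = -3 + o$ ($V{\left(o \right)} = o - 3 = -3 + o$)
$d{\left(K \right)} = - 13 K^{2}$ ($d{\left(K \right)} = \left(-3 + 2 \left(-5\right) \left(-5 + 6\right)\right) K^{2} = \left(-3 + 2 \left(-5\right) 1\right) K^{2} = \left(-3 - 10\right) K^{2} = - 13 K^{2}$)
$\frac{1}{\left(617 + 24\right) d{\left(39 \right)} + 858374} = \frac{1}{\left(617 + 24\right) \left(- 13 \cdot 39^{2}\right) + 858374} = \frac{1}{641 \left(\left(-13\right) 1521\right) + 858374} = \frac{1}{641 \left(-19773\right) + 858374} = \frac{1}{-12674493 + 858374} = \frac{1}{-11816119} = - \frac{1}{11816119}$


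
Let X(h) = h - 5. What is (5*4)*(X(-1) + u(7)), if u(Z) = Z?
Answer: 20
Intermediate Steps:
X(h) = -5 + h
(5*4)*(X(-1) + u(7)) = (5*4)*((-5 - 1) + 7) = 20*(-6 + 7) = 20*1 = 20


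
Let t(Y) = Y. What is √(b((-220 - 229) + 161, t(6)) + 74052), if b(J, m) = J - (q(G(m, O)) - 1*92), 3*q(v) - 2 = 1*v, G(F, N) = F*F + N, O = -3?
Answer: √664599/3 ≈ 271.74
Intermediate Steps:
G(F, N) = N + F² (G(F, N) = F² + N = N + F²)
q(v) = ⅔ + v/3 (q(v) = ⅔ + (1*v)/3 = ⅔ + v/3)
b(J, m) = 277/3 + J - m²/3 (b(J, m) = J - ((⅔ + (-3 + m²)/3) - 1*92) = J - ((⅔ + (-1 + m²/3)) - 92) = J - ((-⅓ + m²/3) - 92) = J - (-277/3 + m²/3) = J + (277/3 - m²/3) = 277/3 + J - m²/3)
√(b((-220 - 229) + 161, t(6)) + 74052) = √((277/3 + ((-220 - 229) + 161) - ⅓*6²) + 74052) = √((277/3 + (-449 + 161) - ⅓*36) + 74052) = √((277/3 - 288 - 12) + 74052) = √(-623/3 + 74052) = √(221533/3) = √664599/3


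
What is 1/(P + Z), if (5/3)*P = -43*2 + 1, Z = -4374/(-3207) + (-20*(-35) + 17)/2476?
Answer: -2646844/130612563 ≈ -0.020265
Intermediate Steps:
Z = 4376481/2646844 (Z = -4374*(-1/3207) + (700 + 17)*(1/2476) = 1458/1069 + 717*(1/2476) = 1458/1069 + 717/2476 = 4376481/2646844 ≈ 1.6535)
P = -51 (P = 3*(-43*2 + 1)/5 = 3*(-86 + 1)/5 = (3/5)*(-85) = -51)
1/(P + Z) = 1/(-51 + 4376481/2646844) = 1/(-130612563/2646844) = -2646844/130612563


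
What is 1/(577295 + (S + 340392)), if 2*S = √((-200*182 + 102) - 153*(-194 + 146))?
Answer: 1835374/1684298874415 - I*√28954/1684298874415 ≈ 1.0897e-6 - 1.0103e-10*I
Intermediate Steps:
S = I*√28954/2 (S = √((-200*182 + 102) - 153*(-194 + 146))/2 = √((-36400 + 102) - 153*(-48))/2 = √(-36298 + 7344)/2 = √(-28954)/2 = (I*√28954)/2 = I*√28954/2 ≈ 85.079*I)
1/(577295 + (S + 340392)) = 1/(577295 + (I*√28954/2 + 340392)) = 1/(577295 + (340392 + I*√28954/2)) = 1/(917687 + I*√28954/2)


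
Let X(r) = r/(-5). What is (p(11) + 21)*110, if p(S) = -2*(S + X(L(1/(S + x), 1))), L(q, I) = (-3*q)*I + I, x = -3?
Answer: -165/2 ≈ -82.500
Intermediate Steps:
L(q, I) = I - 3*I*q (L(q, I) = -3*I*q + I = I - 3*I*q)
X(r) = -r/5 (X(r) = r*(-⅕) = -r/5)
p(S) = ⅖ - 2*S - 6/(5*(-3 + S)) (p(S) = -2*(S - (1 - 3/(S - 3))/5) = -2*(S - (1 - 3/(-3 + S))/5) = -2*(S + (-⅕ + 3/(5*(-3 + S)))) = -2*(-⅕ + S + 3/(5*(-3 + S))) = ⅖ - 2*S - 6/(5*(-3 + S)))
(p(11) + 21)*110 = (2*(-6 - 5*11² + 16*11)/(5*(-3 + 11)) + 21)*110 = ((⅖)*(-6 - 5*121 + 176)/8 + 21)*110 = ((⅖)*(⅛)*(-6 - 605 + 176) + 21)*110 = ((⅖)*(⅛)*(-435) + 21)*110 = (-87/4 + 21)*110 = -¾*110 = -165/2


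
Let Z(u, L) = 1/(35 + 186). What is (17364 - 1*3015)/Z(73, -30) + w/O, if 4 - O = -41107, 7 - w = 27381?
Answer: 130368256945/41111 ≈ 3.1711e+6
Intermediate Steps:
w = -27374 (w = 7 - 1*27381 = 7 - 27381 = -27374)
Z(u, L) = 1/221
O = 41111 (O = 4 - 1*(-41107) = 4 + 41107 = 41111)
(17364 - 1*3015)/Z(73, -30) + w/O = (17364 - 1*3015)/(1/221) - 27374/41111 = (17364 - 3015)*221 - 27374*1/41111 = 14349*221 - 27374/41111 = 3171129 - 27374/41111 = 130368256945/41111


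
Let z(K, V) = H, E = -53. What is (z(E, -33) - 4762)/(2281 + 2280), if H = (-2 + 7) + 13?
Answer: -4744/4561 ≈ -1.0401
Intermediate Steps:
H = 18 (H = 5 + 13 = 18)
z(K, V) = 18
(z(E, -33) - 4762)/(2281 + 2280) = (18 - 4762)/(2281 + 2280) = -4744/4561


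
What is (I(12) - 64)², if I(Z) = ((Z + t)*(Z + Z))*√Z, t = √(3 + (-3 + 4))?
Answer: 1358848 - 86016*√3 ≈ 1.2099e+6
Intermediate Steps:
t = 2 (t = √(3 + 1) = √4 = 2)
I(Z) = 2*Z^(3/2)*(2 + Z) (I(Z) = ((Z + 2)*(Z + Z))*√Z = ((2 + Z)*(2*Z))*√Z = (2*Z*(2 + Z))*√Z = 2*Z^(3/2)*(2 + Z))
(I(12) - 64)² = (2*12^(3/2)*(2 + 12) - 64)² = (2*(24*√3)*14 - 64)² = (672*√3 - 64)² = (-64 + 672*√3)²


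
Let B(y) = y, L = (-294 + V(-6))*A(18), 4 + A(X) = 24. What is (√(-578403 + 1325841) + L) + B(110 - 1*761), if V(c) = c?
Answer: -6651 + √747438 ≈ -5786.5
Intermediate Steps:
A(X) = 20 (A(X) = -4 + 24 = 20)
L = -6000 (L = (-294 - 6)*20 = -300*20 = -6000)
(√(-578403 + 1325841) + L) + B(110 - 1*761) = (√(-578403 + 1325841) - 6000) + (110 - 1*761) = (√747438 - 6000) + (110 - 761) = (-6000 + √747438) - 651 = -6651 + √747438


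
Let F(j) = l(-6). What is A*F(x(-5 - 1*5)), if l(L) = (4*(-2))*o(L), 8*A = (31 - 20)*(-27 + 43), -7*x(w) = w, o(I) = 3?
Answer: -528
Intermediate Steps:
x(w) = -w/7
A = 22 (A = ((31 - 20)*(-27 + 43))/8 = (11*16)/8 = (⅛)*176 = 22)
l(L) = -24 (l(L) = (4*(-2))*3 = -8*3 = -24)
F(j) = -24
A*F(x(-5 - 1*5)) = 22*(-24) = -528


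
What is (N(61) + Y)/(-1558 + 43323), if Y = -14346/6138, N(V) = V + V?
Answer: 8161/2848373 ≈ 0.0028651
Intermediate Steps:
N(V) = 2*V
Y = -797/341 (Y = -14346*1/6138 = -797/341 ≈ -2.3372)
(N(61) + Y)/(-1558 + 43323) = (2*61 - 797/341)/(-1558 + 43323) = (122 - 797/341)/41765 = (40805/341)*(1/41765) = 8161/2848373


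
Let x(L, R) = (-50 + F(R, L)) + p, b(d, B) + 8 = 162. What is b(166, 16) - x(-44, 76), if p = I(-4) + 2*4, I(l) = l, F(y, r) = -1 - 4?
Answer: 205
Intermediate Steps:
F(y, r) = -5
b(d, B) = 154 (b(d, B) = -8 + 162 = 154)
p = 4 (p = -4 + 2*4 = -4 + 8 = 4)
x(L, R) = -51 (x(L, R) = (-50 - 5) + 4 = -55 + 4 = -51)
b(166, 16) - x(-44, 76) = 154 - 1*(-51) = 154 + 51 = 205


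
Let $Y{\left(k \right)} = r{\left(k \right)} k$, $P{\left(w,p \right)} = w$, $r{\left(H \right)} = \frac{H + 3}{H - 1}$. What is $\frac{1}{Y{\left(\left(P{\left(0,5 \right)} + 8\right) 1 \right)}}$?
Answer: $\frac{7}{88} \approx 0.079545$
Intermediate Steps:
$r{\left(H \right)} = \frac{3 + H}{-1 + H}$
$Y{\left(k \right)} = \frac{k \left(3 + k\right)}{-1 + k}$ ($Y{\left(k \right)} = \frac{3 + k}{-1 + k} k = \frac{k \left(3 + k\right)}{-1 + k}$)
$\frac{1}{Y{\left(\left(P{\left(0,5 \right)} + 8\right) 1 \right)}} = \frac{1}{\left(0 + 8\right) 1 \frac{1}{-1 + \left(0 + 8\right) 1} \left(3 + \left(0 + 8\right) 1\right)} = \frac{1}{8 \cdot 1 \frac{1}{-1 + 8 \cdot 1} \left(3 + 8 \cdot 1\right)} = \frac{1}{8 \frac{1}{-1 + 8} \left(3 + 8\right)} = \frac{1}{8 \cdot \frac{1}{7} \cdot 11} = \frac{1}{\frac{88}{7}} = \frac{7}{88}$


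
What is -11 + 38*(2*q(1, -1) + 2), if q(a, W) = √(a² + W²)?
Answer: 65 + 76*√2 ≈ 172.48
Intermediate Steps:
q(a, W) = √(W² + a²)
-11 + 38*(2*q(1, -1) + 2) = -11 + 38*(2*√((-1)² + 1²) + 2) = -11 + 38*(2*√(1 + 1) + 2) = -11 + 38*(2*√2 + 2) = -11 + 38*(2 + 2*√2) = -11 + (76 + 76*√2) = 65 + 76*√2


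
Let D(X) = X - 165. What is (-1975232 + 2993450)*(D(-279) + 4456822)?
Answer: 4537564294404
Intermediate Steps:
D(X) = -165 + X
(-1975232 + 2993450)*(D(-279) + 4456822) = (-1975232 + 2993450)*((-165 - 279) + 4456822) = 1018218*(-444 + 4456822) = 1018218*4456378 = 4537564294404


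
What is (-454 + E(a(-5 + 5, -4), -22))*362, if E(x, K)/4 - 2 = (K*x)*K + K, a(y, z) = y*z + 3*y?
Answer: -193308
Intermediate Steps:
a(y, z) = 3*y + y*z
E(x, K) = 8 + 4*K + 4*x*K² (E(x, K) = 8 + 4*((K*x)*K + K) = 8 + 4*(x*K² + K) = 8 + 4*(K + x*K²) = 8 + (4*K + 4*x*K²) = 8 + 4*K + 4*x*K²)
(-454 + E(a(-5 + 5, -4), -22))*362 = (-454 + (8 + 4*(-22) + 4*((-5 + 5)*(3 - 4))*(-22)²))*362 = (-454 + (8 - 88 + 4*(0*(-1))*484))*362 = (-454 + (8 - 88 + 4*0*484))*362 = (-454 + (8 - 88 + 0))*362 = (-454 - 80)*362 = -534*362 = -193308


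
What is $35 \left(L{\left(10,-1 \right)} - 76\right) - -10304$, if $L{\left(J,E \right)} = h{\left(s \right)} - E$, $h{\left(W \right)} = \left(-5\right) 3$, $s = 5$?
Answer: $7154$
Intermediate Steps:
$h{\left(W \right)} = -15$
$L{\left(J,E \right)} = -15 - E$
$35 \left(L{\left(10,-1 \right)} - 76\right) - -10304 = 35 \left(\left(-15 - -1\right) - 76\right) - -10304 = 35 \left(\left(-15 + 1\right) - 76\right) + 10304 = 35 \left(-14 - 76\right) + 10304 = 35 \left(-90\right) + 10304 = -3150 + 10304 = 7154$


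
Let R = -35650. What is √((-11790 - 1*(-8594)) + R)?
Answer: I*√38846 ≈ 197.09*I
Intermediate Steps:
√((-11790 - 1*(-8594)) + R) = √((-11790 - 1*(-8594)) - 35650) = √((-11790 + 8594) - 35650) = √(-3196 - 35650) = √(-38846) = I*√38846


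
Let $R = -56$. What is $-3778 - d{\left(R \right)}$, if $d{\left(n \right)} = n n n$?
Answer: $171838$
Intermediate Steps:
$d{\left(n \right)} = n^{3}$ ($d{\left(n \right)} = n^{2} n = n^{3}$)
$-3778 - d{\left(R \right)} = -3778 - \left(-56\right)^{3} = -3778 - -175616 = -3778 + 175616 = 171838$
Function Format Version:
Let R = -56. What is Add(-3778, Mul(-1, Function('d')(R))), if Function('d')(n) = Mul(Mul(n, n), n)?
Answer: 171838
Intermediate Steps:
Function('d')(n) = Pow(n, 3) (Function('d')(n) = Mul(Pow(n, 2), n) = Pow(n, 3))
Add(-3778, Mul(-1, Function('d')(R))) = Add(-3778, Mul(-1, Pow(-56, 3))) = Add(-3778, Mul(-1, -175616)) = Add(-3778, 175616) = 171838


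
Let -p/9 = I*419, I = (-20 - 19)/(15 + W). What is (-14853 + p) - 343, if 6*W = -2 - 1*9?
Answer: -318070/79 ≈ -4026.2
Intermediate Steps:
W = -11/6 (W = (-2 - 1*9)/6 = (-2 - 9)/6 = (⅙)*(-11) = -11/6 ≈ -1.8333)
I = -234/79 (I = (-20 - 19)/(15 - 11/6) = -39/79/6 = -39*6/79 = -234/79 ≈ -2.9620)
p = 882414/79 (p = -(-2106)*419/79 = -9*(-98046/79) = 882414/79 ≈ 11170.)
(-14853 + p) - 343 = (-14853 + 882414/79) - 343 = -290973/79 - 343 = -318070/79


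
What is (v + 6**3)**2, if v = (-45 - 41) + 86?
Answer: 46656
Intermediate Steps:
v = 0 (v = -86 + 86 = 0)
(v + 6**3)**2 = (0 + 6**3)**2 = (0 + 216)**2 = 216**2 = 46656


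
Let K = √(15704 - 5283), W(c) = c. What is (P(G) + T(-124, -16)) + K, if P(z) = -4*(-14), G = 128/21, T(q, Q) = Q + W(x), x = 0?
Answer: 40 + √10421 ≈ 142.08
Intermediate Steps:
K = √10421 ≈ 102.08
T(q, Q) = Q (T(q, Q) = Q + 0 = Q)
G = 128/21 (G = 128*(1/21) = 128/21 ≈ 6.0952)
P(z) = 56
(P(G) + T(-124, -16)) + K = (56 - 16) + √10421 = 40 + √10421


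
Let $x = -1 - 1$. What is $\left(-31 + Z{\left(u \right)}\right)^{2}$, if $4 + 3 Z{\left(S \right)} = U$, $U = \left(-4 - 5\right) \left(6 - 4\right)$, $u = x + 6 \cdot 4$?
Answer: $\frac{13225}{9} \approx 1469.4$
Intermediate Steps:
$x = -2$
$u = 22$ ($u = -2 + 6 \cdot 4 = -2 + 24 = 22$)
$U = -18$ ($U = \left(-9\right) 2 = -18$)
$Z{\left(S \right)} = - \frac{22}{3}$ ($Z{\left(S \right)} = - \frac{4}{3} + \frac{1}{3} \left(-18\right) = - \frac{4}{3} - 6 = - \frac{22}{3}$)
$\left(-31 + Z{\left(u \right)}\right)^{2} = \left(-31 - \frac{22}{3}\right)^{2} = \left(- \frac{115}{3}\right)^{2} = \frac{13225}{9}$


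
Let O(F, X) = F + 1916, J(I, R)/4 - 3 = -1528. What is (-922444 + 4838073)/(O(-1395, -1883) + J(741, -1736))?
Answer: -3915629/5579 ≈ -701.85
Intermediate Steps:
J(I, R) = -6100 (J(I, R) = 12 + 4*(-1528) = 12 - 6112 = -6100)
O(F, X) = 1916 + F
(-922444 + 4838073)/(O(-1395, -1883) + J(741, -1736)) = (-922444 + 4838073)/((1916 - 1395) - 6100) = 3915629/(521 - 6100) = 3915629/(-5579) = 3915629*(-1/5579) = -3915629/5579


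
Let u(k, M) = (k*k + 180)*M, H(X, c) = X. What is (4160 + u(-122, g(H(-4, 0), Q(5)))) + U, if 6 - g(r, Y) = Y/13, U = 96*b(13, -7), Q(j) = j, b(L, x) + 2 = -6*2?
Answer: 1136280/13 ≈ 87406.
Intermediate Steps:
b(L, x) = -14 (b(L, x) = -2 - 6*2 = -2 - 12 = -14)
U = -1344 (U = 96*(-14) = -1344)
g(r, Y) = 6 - Y/13
u(k, M) = M*(180 + k²) (u(k, M) = (k² + 180)*M = (180 + k²)*M = M*(180 + k²))
(4160 + u(-122, g(H(-4, 0), Q(5)))) + U = (4160 + (6 - 1/13*5)*(180 + (-122)²)) - 1344 = (4160 + (6 - 5/13)*(180 + 14884)) - 1344 = (4160 + (73/13)*15064) - 1344 = (4160 + 1099672/13) - 1344 = 1153752/13 - 1344 = 1136280/13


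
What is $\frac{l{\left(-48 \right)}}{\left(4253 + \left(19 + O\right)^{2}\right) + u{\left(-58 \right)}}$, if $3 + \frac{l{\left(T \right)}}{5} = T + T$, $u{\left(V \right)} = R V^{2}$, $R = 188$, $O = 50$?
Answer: $- \frac{495}{641446} \approx -0.00077169$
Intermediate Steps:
$u{\left(V \right)} = 188 V^{2}$
$l{\left(T \right)} = -15 + 10 T$ ($l{\left(T \right)} = -15 + 5 \left(T + T\right) = -15 + 5 \cdot 2 T = -15 + 10 T$)
$\frac{l{\left(-48 \right)}}{\left(4253 + \left(19 + O\right)^{2}\right) + u{\left(-58 \right)}} = \frac{-15 + 10 \left(-48\right)}{\left(4253 + \left(19 + 50\right)^{2}\right) + 188 \left(-58\right)^{2}} = \frac{-15 - 480}{\left(4253 + 69^{2}\right) + 188 \cdot 3364} = - \frac{495}{\left(4253 + 4761\right) + 632432} = - \frac{495}{9014 + 632432} = - \frac{495}{641446}$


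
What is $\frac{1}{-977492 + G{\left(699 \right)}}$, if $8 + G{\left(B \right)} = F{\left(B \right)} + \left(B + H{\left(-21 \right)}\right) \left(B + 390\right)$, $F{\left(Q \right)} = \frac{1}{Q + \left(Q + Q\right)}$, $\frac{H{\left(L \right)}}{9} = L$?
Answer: $- \frac{2097}{885164669} \approx -2.3691 \cdot 10^{-6}$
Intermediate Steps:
$H{\left(L \right)} = 9 L$
$F{\left(Q \right)} = \frac{1}{3 Q}$ ($F{\left(Q \right)} = \frac{1}{Q + 2 Q} = \frac{1}{3 Q}$)
$G{\left(B \right)} = -8 + \frac{1}{3 B} + \left(-189 + B\right) \left(390 + B\right)$ ($G{\left(B \right)} = -8 + \left(\frac{1}{3 B} + \left(B + 9 \left(-21\right)\right) \left(B + 390\right)\right) = -8 + \left(\frac{1}{3 B} + \left(B - 189\right) \left(390 + B\right)\right) = -8 + \left(\frac{1}{3 B} + \left(-189 + B\right) \left(390 + B\right)\right) = -8 + \frac{1}{3 B} + \left(-189 + B\right) \left(390 + B\right)$)
$\frac{1}{-977492 + G{\left(699 \right)}} = \frac{1}{-977492 + \left(-73718 + 699^{2} + 201 \cdot 699 + \frac{1}{3 \cdot 699}\right)} = \frac{1}{-977492 + \left(-73718 + 488601 + 140499 + \frac{1}{3} \cdot \frac{1}{699}\right)} = \frac{1}{-977492 + \left(-73718 + 488601 + 140499 + \frac{1}{2097}\right)} = \frac{1}{-977492 + \frac{1164636055}{2097}} = \frac{1}{- \frac{885164669}{2097}} = - \frac{2097}{885164669}$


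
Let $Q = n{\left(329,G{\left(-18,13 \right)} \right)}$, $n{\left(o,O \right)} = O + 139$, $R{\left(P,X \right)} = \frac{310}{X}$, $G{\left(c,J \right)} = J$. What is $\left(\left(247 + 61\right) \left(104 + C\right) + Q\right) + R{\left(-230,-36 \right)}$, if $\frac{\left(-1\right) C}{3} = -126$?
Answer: $\frac{2674789}{18} \approx 1.486 \cdot 10^{5}$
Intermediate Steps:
$n{\left(o,O \right)} = 139 + O$
$C = 378$ ($C = \left(-3\right) \left(-126\right) = 378$)
$Q = 152$ ($Q = 139 + 13 = 152$)
$\left(\left(247 + 61\right) \left(104 + C\right) + Q\right) + R{\left(-230,-36 \right)} = \left(\left(247 + 61\right) \left(104 + 378\right) + 152\right) + \frac{310}{-36} = \left(308 \cdot 482 + 152\right) + 310 \left(- \frac{1}{36}\right) = \left(148456 + 152\right) - \frac{155}{18} = 148608 - \frac{155}{18} = \frac{2674789}{18}$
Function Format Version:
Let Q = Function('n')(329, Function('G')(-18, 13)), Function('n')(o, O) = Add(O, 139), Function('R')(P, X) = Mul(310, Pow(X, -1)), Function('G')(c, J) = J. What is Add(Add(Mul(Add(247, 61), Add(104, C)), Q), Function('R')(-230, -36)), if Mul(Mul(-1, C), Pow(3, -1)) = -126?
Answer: Rational(2674789, 18) ≈ 1.4860e+5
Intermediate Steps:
Function('n')(o, O) = Add(139, O)
C = 378 (C = Mul(-3, -126) = 378)
Q = 152 (Q = Add(139, 13) = 152)
Add(Add(Mul(Add(247, 61), Add(104, C)), Q), Function('R')(-230, -36)) = Add(Add(Mul(Add(247, 61), Add(104, 378)), 152), Mul(310, Pow(-36, -1))) = Add(Add(Mul(308, 482), 152), Mul(310, Rational(-1, 36))) = Add(Add(148456, 152), Rational(-155, 18)) = Add(148608, Rational(-155, 18)) = Rational(2674789, 18)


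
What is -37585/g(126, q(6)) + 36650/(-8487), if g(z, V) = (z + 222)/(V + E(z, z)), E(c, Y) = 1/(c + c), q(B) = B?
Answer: -53981854615/82697328 ≈ -652.76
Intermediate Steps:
E(c, Y) = 1/(2*c)
g(z, V) = (222 + z)/(V + 1/(2*z)) (g(z, V) = (z + 222)/(V + 1/(2*z)) = (222 + z)/(V + 1/(2*z)))
-37585/g(126, q(6)) + 36650/(-8487) = -37585*(1 + 2*6*126)/(252*(222 + 126)) + 36650/(-8487) = -37585/(2*126*348/(1 + 1512)) + 36650*(-1/8487) = -37585/(2*126*348/1513) - 36650/8487 = -37585/(2*126*(1/1513)*348) - 36650/8487 = -37585/87696/1513 - 36650/8487 = -37585*1513/87696 - 36650/8487 = -56866105/87696 - 36650/8487 = -53981854615/82697328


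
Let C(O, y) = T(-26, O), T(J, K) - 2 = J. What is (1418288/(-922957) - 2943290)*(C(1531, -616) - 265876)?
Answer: 722325732980906200/922957 ≈ 7.8262e+11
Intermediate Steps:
T(J, K) = 2 + J
C(O, y) = -24 (C(O, y) = 2 - 26 = -24)
(1418288/(-922957) - 2943290)*(C(1531, -616) - 265876) = (1418288/(-922957) - 2943290)*(-24 - 265876) = (1418288*(-1/922957) - 2943290)*(-265900) = (-1418288/922957 - 2943290)*(-265900) = -2716531526818/922957*(-265900) = 722325732980906200/922957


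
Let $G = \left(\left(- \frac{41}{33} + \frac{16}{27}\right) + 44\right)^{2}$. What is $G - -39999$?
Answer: $\frac{3694037416}{88209} \approx 41878.0$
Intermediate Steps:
$G = \frac{165765625}{88209}$ ($G = \left(\left(\left(-41\right) \frac{1}{33} + 16 \cdot \frac{1}{27}\right) + 44\right)^{2} = \left(\left(- \frac{41}{33} + \frac{16}{27}\right) + 44\right)^{2} = \left(- \frac{193}{297} + 44\right)^{2} = \left(\frac{12875}{297}\right)^{2} = \frac{165765625}{88209} \approx 1879.2$)
$G - -39999 = \frac{165765625}{88209} - -39999 = \frac{165765625}{88209} + 39999 = \frac{3694037416}{88209}$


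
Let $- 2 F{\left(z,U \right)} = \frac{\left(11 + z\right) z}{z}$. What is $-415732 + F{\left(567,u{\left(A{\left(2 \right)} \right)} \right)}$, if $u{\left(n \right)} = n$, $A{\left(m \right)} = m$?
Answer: $-416021$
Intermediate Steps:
$F{\left(z,U \right)} = - \frac{11}{2} - \frac{z}{2}$ ($F{\left(z,U \right)} = - \frac{\left(11 + z\right) z \frac{1}{z}}{2} = - \frac{z \left(11 + z\right) \frac{1}{z}}{2} = - \frac{11 + z}{2} = - \frac{11}{2} - \frac{z}{2}$)
$-415732 + F{\left(567,u{\left(A{\left(2 \right)} \right)} \right)} = -415732 - 289 = -416021$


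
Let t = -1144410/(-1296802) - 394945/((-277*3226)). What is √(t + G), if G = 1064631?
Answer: √357417048617762614976347270834/579412430402 ≈ 1031.8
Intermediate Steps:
t = 767406265355/579412430402 (t = -1144410*(-1/1296802) - 394945/(-893602) = 572205/648401 - 394945*(-1/893602) = 572205/648401 + 394945/893602 = 767406265355/579412430402 ≈ 1.3245)
√(t + G) = √(767406265355/579412430402 + 1064631) = √(616861202597577017/579412430402) = √357417048617762614976347270834/579412430402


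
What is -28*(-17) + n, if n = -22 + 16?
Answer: 470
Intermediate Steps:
n = -6
-28*(-17) + n = -28*(-17) - 6 = 476 - 6 = 470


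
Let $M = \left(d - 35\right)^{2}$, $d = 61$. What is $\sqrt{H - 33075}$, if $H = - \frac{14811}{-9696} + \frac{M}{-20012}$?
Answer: $\frac{i \sqrt{540460508869177782}}{4042424} \approx 181.86 i$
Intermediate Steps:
$M = 676$ ($M = \left(61 - 35\right)^{2} = 26^{2} = 676$)
$H = \frac{24153603}{16169696}$ ($H = - \frac{14811}{-9696} + \frac{676}{-20012} = \left(-14811\right) \left(- \frac{1}{9696}\right) + 676 \left(- \frac{1}{20012}\right) = \frac{4937}{3232} - \frac{169}{5003} = \frac{24153603}{16169696} \approx 1.4938$)
$\sqrt{H - 33075} = \sqrt{\frac{24153603}{16169696} - 33075} = \sqrt{- \frac{534788541597}{16169696}} = \frac{i \sqrt{540460508869177782}}{4042424}$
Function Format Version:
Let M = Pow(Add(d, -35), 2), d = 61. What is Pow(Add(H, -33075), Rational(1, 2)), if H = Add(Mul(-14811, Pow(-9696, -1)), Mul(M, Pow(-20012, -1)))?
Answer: Mul(Rational(1, 4042424), I, Pow(540460508869177782, Rational(1, 2))) ≈ Mul(181.86, I)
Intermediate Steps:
M = 676 (M = Pow(Add(61, -35), 2) = Pow(26, 2) = 676)
H = Rational(24153603, 16169696) (H = Add(Mul(-14811, Pow(-9696, -1)), Mul(676, Pow(-20012, -1))) = Add(Mul(-14811, Rational(-1, 9696)), Mul(676, Rational(-1, 20012))) = Add(Rational(4937, 3232), Rational(-169, 5003)) = Rational(24153603, 16169696) ≈ 1.4938)
Pow(Add(H, -33075), Rational(1, 2)) = Pow(Add(Rational(24153603, 16169696), -33075), Rational(1, 2)) = Pow(Rational(-534788541597, 16169696), Rational(1, 2)) = Mul(Rational(1, 4042424), I, Pow(540460508869177782, Rational(1, 2)))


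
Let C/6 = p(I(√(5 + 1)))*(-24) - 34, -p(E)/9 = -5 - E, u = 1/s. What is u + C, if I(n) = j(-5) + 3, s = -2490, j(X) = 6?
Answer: -45686521/2490 ≈ -18348.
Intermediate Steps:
I(n) = 9 (I(n) = 6 + 3 = 9)
u = -1/2490 (u = 1/(-2490) = -1/2490 ≈ -0.00040161)
p(E) = 45 + 9*E (p(E) = -9*(-5 - E) = 45 + 9*E)
C = -18348 (C = 6*((45 + 9*9)*(-24) - 34) = 6*((45 + 81)*(-24) - 34) = 6*(126*(-24) - 34) = 6*(-3024 - 34) = 6*(-3058) = -18348)
u + C = -1/2490 - 18348 = -45686521/2490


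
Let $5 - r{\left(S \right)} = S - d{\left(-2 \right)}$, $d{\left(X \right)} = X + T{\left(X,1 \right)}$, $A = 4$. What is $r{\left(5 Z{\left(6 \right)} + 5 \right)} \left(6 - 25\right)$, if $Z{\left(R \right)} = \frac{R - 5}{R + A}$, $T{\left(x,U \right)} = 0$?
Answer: $\frac{95}{2} \approx 47.5$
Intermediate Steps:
$Z{\left(R \right)} = \frac{-5 + R}{4 + R}$ ($Z{\left(R \right)} = \frac{R - 5}{R + 4} = \frac{-5 + R}{4 + R}$)
$d{\left(X \right)} = X$ ($d{\left(X \right)} = X + 0 = X$)
$r{\left(S \right)} = 3 - S$ ($r{\left(S \right)} = 5 - \left(S - -2\right) = 5 - \left(S + 2\right) = 5 - \left(2 + S\right) = 3 - S$)
$r{\left(5 Z{\left(6 \right)} + 5 \right)} \left(6 - 25\right) = \left(3 - \left(5 \frac{-5 + 6}{4 + 6} + 5\right)\right) \left(6 - 25\right) = \left(3 - \left(5 \cdot \frac{1}{10} \cdot 1 + 5\right)\right) \left(-19\right) = \left(3 - \left(5 \cdot \frac{1}{10} + 5\right)\right) \left(-19\right) = \left(3 - \left(\frac{1}{2} + 5\right)\right) \left(-19\right) = \left(3 - \frac{11}{2}\right) \left(-19\right) = \left(- \frac{5}{2}\right) \left(-19\right) = \frac{95}{2}$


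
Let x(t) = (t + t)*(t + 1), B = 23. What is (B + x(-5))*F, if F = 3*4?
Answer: 756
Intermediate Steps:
F = 12
x(t) = 2*t*(1 + t) (x(t) = (2*t)*(1 + t) = 2*t*(1 + t))
(B + x(-5))*F = (23 + 2*(-5)*(1 - 5))*12 = (23 + 2*(-5)*(-4))*12 = (23 + 40)*12 = 63*12 = 756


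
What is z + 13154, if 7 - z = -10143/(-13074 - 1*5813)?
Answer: 248561664/18887 ≈ 13160.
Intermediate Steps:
z = 122066/18887 (z = 7 - (-10143)/(-13074 - 1*5813) = 7 - (-10143)/(-13074 - 5813) = 7 - (-10143)/(-18887) = 7 - (-10143)*(-1)/18887 = 7 - 1*10143/18887 = 7 - 10143/18887 = 122066/18887 ≈ 6.4630)
z + 13154 = 122066/18887 + 13154 = 248561664/18887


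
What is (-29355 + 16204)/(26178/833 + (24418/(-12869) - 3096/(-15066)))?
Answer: -6941049101847/15693620900 ≈ -442.28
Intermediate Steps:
(-29355 + 16204)/(26178/833 + (24418/(-12869) - 3096/(-15066))) = -13151/(26178*(1/833) + (24418*(-1/12869) - 3096*(-1/15066))) = -13151/(26178/833 + (-24418/12869 + 172/837)) = -13151/(26178/833 - 18224398/10771353) = -13151/15693620900/527796297 = -13151*527796297/15693620900 = -6941049101847/15693620900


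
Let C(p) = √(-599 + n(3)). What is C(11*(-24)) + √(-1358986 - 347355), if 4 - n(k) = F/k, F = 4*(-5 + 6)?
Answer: I*(√1706341 + √5367/3) ≈ 1330.7*I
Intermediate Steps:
F = 4 (F = 4*1 = 4)
n(k) = 4 - 4/k
C(p) = I*√5367/3 (C(p) = √(-599 + (4 - 4/3)) = √(-599 + 8/3) = √(-1789/3) = I*√5367/3)
C(11*(-24)) + √(-1358986 - 347355) = I*√5367/3 + √(-1358986 - 347355) = I*√5367/3 + √(-1706341) = I*√5367/3 + I*√1706341 = I*√1706341 + I*√5367/3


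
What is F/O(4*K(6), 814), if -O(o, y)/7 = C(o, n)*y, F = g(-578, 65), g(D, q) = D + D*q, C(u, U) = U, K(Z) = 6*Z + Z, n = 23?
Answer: 1734/5957 ≈ 0.29109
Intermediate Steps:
K(Z) = 7*Z
F = -38148 (F = -578*(1 + 65) = -578*66 = -38148)
O(o, y) = -161*y
F/O(4*K(6), 814) = -38148/((-161*814)) = -38148/(-131054) = -38148*(-1/131054) = 1734/5957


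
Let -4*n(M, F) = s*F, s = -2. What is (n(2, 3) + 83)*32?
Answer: 2704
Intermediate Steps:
n(M, F) = F/2 (n(M, F) = -(-1)*F/2 = F/2)
(n(2, 3) + 83)*32 = ((1/2)*3 + 83)*32 = (3/2 + 83)*32 = (169/2)*32 = 2704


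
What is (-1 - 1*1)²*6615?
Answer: 26460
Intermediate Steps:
(-1 - 1*1)²*6615 = (-1 - 1)²*6615 = (-2)²*6615 = 4*6615 = 26460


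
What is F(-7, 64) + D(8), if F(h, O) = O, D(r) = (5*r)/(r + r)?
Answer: 133/2 ≈ 66.500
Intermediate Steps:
D(r) = 5/2 (D(r) = (5*r)/((2*r)) = (5*r)*(1/(2*r)) = 5/2)
F(-7, 64) + D(8) = 64 + 5/2 = 133/2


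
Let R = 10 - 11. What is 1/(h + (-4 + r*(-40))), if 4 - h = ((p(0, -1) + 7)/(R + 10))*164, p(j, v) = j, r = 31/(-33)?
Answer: -99/8908 ≈ -0.011114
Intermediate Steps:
R = -1
r = -31/33 (r = 31*(-1/33) = -31/33 ≈ -0.93939)
h = -1112/9 (h = 4 - (0 + 7)/(-1 + 10)*164 = 4 - 7/9*164 = 4 - 7*(1/9)*164 = 4 - 7*164/9 = 4 - 1*1148/9 = 4 - 1148/9 = -1112/9 ≈ -123.56)
1/(h + (-4 + r*(-40))) = 1/(-1112/9 + (-4 - 31/33*(-40))) = 1/(-1112/9 + (-4 + 1240/33)) = 1/(-1112/9 + 1108/33) = 1/(-8908/99) = -99/8908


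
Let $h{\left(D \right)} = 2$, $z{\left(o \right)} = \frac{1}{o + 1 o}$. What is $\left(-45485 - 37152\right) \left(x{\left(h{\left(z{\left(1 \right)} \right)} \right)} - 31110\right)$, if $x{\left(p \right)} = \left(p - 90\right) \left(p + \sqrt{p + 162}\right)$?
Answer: $2585381182 + 14544112 \sqrt{41} \approx 2.6785 \cdot 10^{9}$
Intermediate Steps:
$z{\left(o \right)} = \frac{1}{2 o}$ ($z{\left(o \right)} = \frac{1}{o + o} = \frac{1}{2 o}$)
$x{\left(p \right)} = \left(-90 + p\right) \left(p + \sqrt{162 + p}\right)$
$\left(-45485 - 37152\right) \left(x{\left(h{\left(z{\left(1 \right)} \right)} \right)} - 31110\right) = \left(-45485 - 37152\right) \left(\left(2^{2} - 180 - 90 \sqrt{162 + 2} + 2 \sqrt{162 + 2}\right) - 31110\right) = - 82637 \left(\left(4 - 180 - 90 \sqrt{164} + 2 \sqrt{164}\right) - 31110\right) = - 82637 \left(\left(4 - 180 - 90 \cdot 2 \sqrt{41} + 2 \cdot 2 \sqrt{41}\right) - 31110\right) = - 82637 \left(\left(4 - 180 - 180 \sqrt{41} + 4 \sqrt{41}\right) - 31110\right) = - 82637 \left(\left(-176 - 176 \sqrt{41}\right) - 31110\right) = - 82637 \left(-31286 - 176 \sqrt{41}\right) = 2585381182 + 14544112 \sqrt{41}$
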